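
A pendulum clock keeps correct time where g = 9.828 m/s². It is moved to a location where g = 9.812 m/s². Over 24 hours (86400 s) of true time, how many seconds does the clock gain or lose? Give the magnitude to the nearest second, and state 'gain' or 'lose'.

lose 70 s

The clock's period scales as T ∝ 1/√g, so T'/T = √(9.828/9.812) = 1.00081.
In 86400 s of true time the clock registers 86400/1.00081 = 86329.6 s, so it loses 70 s.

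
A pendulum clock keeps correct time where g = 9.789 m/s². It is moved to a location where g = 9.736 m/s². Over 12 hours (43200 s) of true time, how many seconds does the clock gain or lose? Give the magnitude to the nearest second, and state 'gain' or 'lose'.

lose 117 s

The clock's period scales as T ∝ 1/√g, so T'/T = √(9.789/9.736) = 1.00272.
In 43200 s of true time the clock registers 43200/1.00272 = 43082.9 s, so it loses 117 s.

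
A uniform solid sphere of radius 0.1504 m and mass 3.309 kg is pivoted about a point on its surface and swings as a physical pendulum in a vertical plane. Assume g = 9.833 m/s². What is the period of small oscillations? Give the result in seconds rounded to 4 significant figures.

I_cm = (2/5)mr² = 0.029940 kg·m². The pivot is at distance d = 0.1504 m from the centre of mass.
By the parallel-axis theorem, I = I_cm + md² = 0.029940 + 0.074850 = 0.10479 kg·m².
T = 2π√(I/(mgd)) = 2π√(0.10479/(3.309 × 9.833 × 0.1504)) = 0.9194 s.

0.9194 s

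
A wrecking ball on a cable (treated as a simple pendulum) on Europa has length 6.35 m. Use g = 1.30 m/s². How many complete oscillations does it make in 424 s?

T = 2π√(L/g) = 2π√(6.35/1.30) = 13.89 s.
Number of complete oscillations = ⌊424/13.89⌋ = ⌊30.53⌋ = 30.

30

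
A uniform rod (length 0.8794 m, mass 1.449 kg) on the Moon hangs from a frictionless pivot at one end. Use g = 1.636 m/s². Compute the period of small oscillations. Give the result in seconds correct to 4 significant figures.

3.761 s

For a physical pendulum T = 2π√(I/(mgd)), with d = 0.43970 m from pivot to centre of mass.
I_cm = mL²/12 = 1.449 × 0.8794²/12 = 0.093381 kg·m²; I = I_cm + md² = 0.093381 + 1.449 × 0.43970² = 0.37353 kg·m².
T = 2π√(0.37353/(1.449 × 1.636 × 0.43970)) = 3.761 s.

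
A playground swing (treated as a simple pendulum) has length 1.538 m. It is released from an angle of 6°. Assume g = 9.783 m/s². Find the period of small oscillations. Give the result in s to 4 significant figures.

2.491 s

T = 2π√(L/g) = 2π√(1.538/9.783) = 2π × 0.39650 = 2.491 s.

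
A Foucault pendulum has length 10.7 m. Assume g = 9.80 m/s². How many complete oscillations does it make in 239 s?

36

T = 2π√(L/g) = 2π√(10.7/9.80) = 6.565 s.
Number of complete oscillations = ⌊239/6.565⌋ = ⌊36.40⌋ = 36.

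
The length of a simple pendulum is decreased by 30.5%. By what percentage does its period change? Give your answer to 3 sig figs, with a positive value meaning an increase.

T ∝ √L, so T'/T = √(0.6950) = 0.8337.
Percentage change in T = (0.8337 − 1) × 100% = -16.6%.

-16.6%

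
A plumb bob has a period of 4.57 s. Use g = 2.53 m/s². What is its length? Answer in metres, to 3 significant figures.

1.34 m

From T = 2π√(L/g), L = gT²/(4π²) = 2.53 × 4.570²/(4π²) = 1.34 m.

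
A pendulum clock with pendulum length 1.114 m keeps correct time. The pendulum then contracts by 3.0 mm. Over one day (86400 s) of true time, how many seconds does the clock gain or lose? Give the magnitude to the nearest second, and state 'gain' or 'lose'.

T ∝ √L, so T'/T = √(1.11100/1.114) = 0.998653.
In 86400 s of true time the clock registers 86400/0.998653 = 86516.6 s, so it gains 117 s.

gain 117 s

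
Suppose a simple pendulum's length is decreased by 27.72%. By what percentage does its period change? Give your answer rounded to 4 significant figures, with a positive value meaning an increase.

T ∝ √L, so T'/T = √(0.72280) = 0.85018.
Percentage change in T = (0.85018 − 1) × 100% = -14.98%.

-14.98%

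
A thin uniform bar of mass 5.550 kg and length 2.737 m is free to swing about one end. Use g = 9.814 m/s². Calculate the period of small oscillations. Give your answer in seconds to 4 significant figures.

2.709 s

For a physical pendulum T = 2π√(I/(mgd)), with d = 1.3685 m from pivot to centre of mass.
I_cm = mL²/12 = 5.550 × 2.737²/12 = 3.4647 kg·m²; I = I_cm + md² = 3.4647 + 5.550 × 1.3685² = 13.859 kg·m².
T = 2π√(13.859/(5.550 × 9.814 × 1.3685)) = 2.709 s.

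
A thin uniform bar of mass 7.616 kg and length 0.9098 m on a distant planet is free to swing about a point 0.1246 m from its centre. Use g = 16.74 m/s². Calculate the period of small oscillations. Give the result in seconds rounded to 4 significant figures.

1.265 s

For a physical pendulum T = 2π√(I/(mgd)), with d = 0.12460 m from pivot to centre of mass.
I_cm = mL²/12 = 7.616 × 0.9098²/12 = 0.52534 kg·m²; I = I_cm + md² = 0.52534 + 7.616 × 0.12460² = 0.64358 kg·m².
T = 2π√(0.64358/(7.616 × 16.74 × 0.12460)) = 1.265 s.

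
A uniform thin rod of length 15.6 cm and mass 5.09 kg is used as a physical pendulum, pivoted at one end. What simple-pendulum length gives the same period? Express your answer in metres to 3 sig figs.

0.104 m

The equivalent simple-pendulum length is L_eq = I/(md), where I is about the pivot and d = 0.07800 m.
I_cm = (1/12)mL² = 0.01032 kg·m², so I = I_cm + md² = 0.01032 + 0.03097 = 0.04129 kg·m².
L_eq = 0.04129/(5.09 × 0.07800) = 0.104 m.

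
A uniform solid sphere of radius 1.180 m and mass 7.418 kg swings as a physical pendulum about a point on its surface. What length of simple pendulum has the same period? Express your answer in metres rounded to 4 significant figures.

The equivalent simple-pendulum length is L_eq = I/(md), where I is about the pivot and d = 1.1800 m.
I_cm = (2/5)mR² = 4.1315 kg·m², so I = I_cm + md² = 4.1315 + 10.329 = 14.460 kg·m².
L_eq = 14.460/(7.418 × 1.1800) = 1.652 m.

1.652 m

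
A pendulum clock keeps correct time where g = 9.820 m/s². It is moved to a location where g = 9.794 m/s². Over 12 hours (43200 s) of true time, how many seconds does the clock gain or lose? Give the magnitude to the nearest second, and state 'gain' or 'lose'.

lose 57 s

The clock's period scales as T ∝ 1/√g, so T'/T = √(9.820/9.794) = 1.00133.
In 43200 s of true time the clock registers 43200/1.00133 = 43142.8 s, so it loses 57 s.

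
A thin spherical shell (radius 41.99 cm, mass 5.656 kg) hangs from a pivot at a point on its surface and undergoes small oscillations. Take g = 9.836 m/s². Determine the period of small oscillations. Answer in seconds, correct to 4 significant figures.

I_cm = (2/3)mr² = 0.66483 kg·m². The pivot is at distance d = 0.4199 m from the centre of mass.
By the parallel-axis theorem, I = I_cm + md² = 0.66483 + 0.99724 = 1.6621 kg·m².
T = 2π√(I/(mgd)) = 2π√(1.6621/(5.656 × 9.836 × 0.4199)) = 1.676 s.

1.676 s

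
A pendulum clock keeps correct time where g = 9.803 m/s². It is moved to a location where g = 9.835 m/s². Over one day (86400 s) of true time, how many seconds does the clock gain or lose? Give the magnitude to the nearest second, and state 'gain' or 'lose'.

The clock's period scales as T ∝ 1/√g, so T'/T = √(9.803/9.835) = 0.998372.
In 86400 s of true time the clock registers 86400/0.998372 = 86540.9 s, so it gains 141 s.

gain 141 s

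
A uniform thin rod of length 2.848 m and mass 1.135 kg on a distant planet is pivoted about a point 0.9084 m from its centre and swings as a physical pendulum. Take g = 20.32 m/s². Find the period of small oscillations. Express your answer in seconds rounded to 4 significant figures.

1.792 s

For a physical pendulum T = 2π√(I/(mgd)), with d = 0.90840 m from pivot to centre of mass.
I_cm = mL²/12 = 1.135 × 2.848²/12 = 0.76718 kg·m²; I = I_cm + md² = 0.76718 + 1.135 × 0.90840² = 1.7038 kg·m².
T = 2π√(1.7038/(1.135 × 20.32 × 0.90840)) = 1.792 s.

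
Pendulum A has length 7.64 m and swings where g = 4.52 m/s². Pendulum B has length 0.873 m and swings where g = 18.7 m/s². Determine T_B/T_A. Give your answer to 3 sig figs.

T = 2π√(L/g), so T_B/T_A = √((L_B/g_B)/(L_A/g_A)) = √((0.873/18.7)/(7.64/4.52)) = 0.166.

0.166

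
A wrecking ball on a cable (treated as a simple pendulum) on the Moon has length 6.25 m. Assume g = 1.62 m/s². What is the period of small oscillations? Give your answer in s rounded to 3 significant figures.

12.3 s

T = 2π√(L/g) = 2π√(6.25/1.62) = 2π × 1.964 = 12.3 s.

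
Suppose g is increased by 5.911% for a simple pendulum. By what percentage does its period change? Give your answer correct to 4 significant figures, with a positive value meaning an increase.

-2.831%

T ∝ 1/√g, so T'/T = 1/√(1.0591) = 0.97169.
Percentage change in T = (0.97169 − 1) × 100% = -2.831%.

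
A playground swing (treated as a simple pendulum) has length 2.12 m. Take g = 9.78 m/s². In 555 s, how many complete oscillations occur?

189

T = 2π√(L/g) = 2π√(2.12/9.78) = 2.925 s.
Number of complete oscillations = ⌊555/2.925⌋ = ⌊189.7⌋ = 189.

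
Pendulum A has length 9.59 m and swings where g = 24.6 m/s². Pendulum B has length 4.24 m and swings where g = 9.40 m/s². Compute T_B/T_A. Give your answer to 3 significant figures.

1.08

T = 2π√(L/g), so T_B/T_A = √((L_B/g_B)/(L_A/g_A)) = √((4.24/9.40)/(9.59/24.6)) = 1.08.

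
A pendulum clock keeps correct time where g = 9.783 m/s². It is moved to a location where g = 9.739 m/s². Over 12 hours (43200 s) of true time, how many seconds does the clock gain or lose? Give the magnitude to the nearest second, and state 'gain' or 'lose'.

The clock's period scales as T ∝ 1/√g, so T'/T = √(9.783/9.739) = 1.00226.
In 43200 s of true time the clock registers 43200/1.00226 = 43102.7 s, so it loses 97 s.

lose 97 s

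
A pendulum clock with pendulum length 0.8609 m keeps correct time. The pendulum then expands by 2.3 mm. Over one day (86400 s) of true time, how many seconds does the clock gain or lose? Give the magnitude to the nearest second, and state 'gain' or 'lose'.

T ∝ √L, so T'/T = √(0.86320/0.8609) = 1.00133.
In 86400 s of true time the clock registers 86400/1.00133 = 86284.8 s, so it loses 115 s.

lose 115 s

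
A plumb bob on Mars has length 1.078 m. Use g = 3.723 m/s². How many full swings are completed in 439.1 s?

T = 2π√(L/g) = 2π√(1.078/3.723) = 3.3810 s.
Number of complete oscillations = ⌊439.1/3.3810⌋ = ⌊129.87⌋ = 129.

129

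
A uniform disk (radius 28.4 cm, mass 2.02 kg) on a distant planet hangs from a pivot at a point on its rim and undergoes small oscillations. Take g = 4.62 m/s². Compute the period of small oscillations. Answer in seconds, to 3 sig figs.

1.91 s

I_cm = ½mr² = 0.08146 kg·m². The pivot is at distance d = 0.284 m from the centre of mass.
By the parallel-axis theorem, I = I_cm + md² = 0.08146 + 0.1629 = 0.2444 kg·m².
T = 2π√(I/(mgd)) = 2π√(0.2444/(2.02 × 4.62 × 0.284)) = 1.91 s.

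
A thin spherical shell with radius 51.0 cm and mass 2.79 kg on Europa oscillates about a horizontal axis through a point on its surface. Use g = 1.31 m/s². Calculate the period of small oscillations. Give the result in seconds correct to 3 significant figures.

5.06 s

I_cm = (2/3)mr² = 0.4838 kg·m². The pivot is at distance d = 0.510 m from the centre of mass.
By the parallel-axis theorem, I = I_cm + md² = 0.4838 + 0.7257 = 1.209 kg·m².
T = 2π√(I/(mgd)) = 2π√(1.209/(2.79 × 1.31 × 0.510)) = 5.06 s.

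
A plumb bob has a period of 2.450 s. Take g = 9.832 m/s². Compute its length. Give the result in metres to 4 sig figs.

From T = 2π√(L/g), L = gT²/(4π²) = 9.832 × 2.4500²/(4π²) = 1.495 m.

1.495 m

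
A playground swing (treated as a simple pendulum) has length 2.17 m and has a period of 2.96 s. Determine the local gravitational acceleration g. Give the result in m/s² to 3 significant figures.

From T = 2π√(L/g), g = 4π²L/T² = 4π² × 2.17/2.960² = 9.78 m/s².

9.78 m/s²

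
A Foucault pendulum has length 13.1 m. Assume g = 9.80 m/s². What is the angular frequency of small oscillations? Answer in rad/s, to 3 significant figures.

ω = √(g/L) = √(9.80/13.1) = 0.865 rad/s.

0.865 rad/s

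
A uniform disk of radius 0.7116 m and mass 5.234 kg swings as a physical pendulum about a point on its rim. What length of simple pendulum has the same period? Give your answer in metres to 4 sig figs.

1.067 m

The equivalent simple-pendulum length is L_eq = I/(md), where I is about the pivot and d = 0.71160 m.
I_cm = ½mR² = 1.3252 kg·m², so I = I_cm + md² = 1.3252 + 2.6504 = 3.9755 kg·m².
L_eq = 3.9755/(5.234 × 0.71160) = 1.067 m.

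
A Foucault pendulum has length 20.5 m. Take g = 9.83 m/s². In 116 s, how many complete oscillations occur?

T = 2π√(L/g) = 2π√(20.5/9.83) = 9.074 s.
Number of complete oscillations = ⌊116/9.074⌋ = ⌊12.78⌋ = 12.

12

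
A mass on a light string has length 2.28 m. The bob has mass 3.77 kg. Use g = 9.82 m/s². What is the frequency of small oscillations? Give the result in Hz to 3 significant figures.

0.330 Hz

T = 2π√(L/g) = 2π√(2.28/9.82) = 3.028 s, so f = 1/T = 0.330 Hz.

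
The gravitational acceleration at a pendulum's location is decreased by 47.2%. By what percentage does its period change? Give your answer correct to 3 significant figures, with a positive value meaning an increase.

T ∝ 1/√g, so T'/T = 1/√(0.5280) = 1.376.
Percentage change in T = (1.376 − 1) × 100% = 37.6%.

37.6%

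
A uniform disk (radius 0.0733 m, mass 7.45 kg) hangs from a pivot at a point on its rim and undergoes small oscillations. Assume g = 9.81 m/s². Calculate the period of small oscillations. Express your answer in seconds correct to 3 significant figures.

0.665 s

I_cm = ½mr² = 0.02001 kg·m². The pivot is at distance d = 0.0733 m from the centre of mass.
By the parallel-axis theorem, I = I_cm + md² = 0.02001 + 0.04003 = 0.06004 kg·m².
T = 2π√(I/(mgd)) = 2π√(0.06004/(7.45 × 9.81 × 0.0733)) = 0.665 s.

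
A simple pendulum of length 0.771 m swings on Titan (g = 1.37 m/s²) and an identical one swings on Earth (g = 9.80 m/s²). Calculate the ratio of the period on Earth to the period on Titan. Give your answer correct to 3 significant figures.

T ∝ 1/√g, so T₂/T₁ = √(g₁/g₂) = √(1.37/9.80) = 0.374.

0.374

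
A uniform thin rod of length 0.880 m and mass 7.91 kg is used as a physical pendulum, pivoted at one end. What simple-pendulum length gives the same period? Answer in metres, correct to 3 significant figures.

The equivalent simple-pendulum length is L_eq = I/(md), where I is about the pivot and d = 0.4400 m.
I_cm = (1/12)mL² = 0.5105 kg·m², so I = I_cm + md² = 0.5105 + 1.531 = 2.042 kg·m².
L_eq = 2.042/(7.91 × 0.4400) = 0.587 m.

0.587 m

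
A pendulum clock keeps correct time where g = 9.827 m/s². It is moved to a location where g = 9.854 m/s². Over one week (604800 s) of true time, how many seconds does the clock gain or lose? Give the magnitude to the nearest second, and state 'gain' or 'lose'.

gain 830 s

The clock's period scales as T ∝ 1/√g, so T'/T = √(9.827/9.854) = 0.998629.
In 604800 s of true time the clock registers 604800/0.998629 = 605630.3 s, so it gains 830 s.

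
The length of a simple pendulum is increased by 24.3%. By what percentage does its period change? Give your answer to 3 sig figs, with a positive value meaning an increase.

11.5%

T ∝ √L, so T'/T = √(1.243) = 1.115.
Percentage change in T = (1.115 − 1) × 100% = 11.5%.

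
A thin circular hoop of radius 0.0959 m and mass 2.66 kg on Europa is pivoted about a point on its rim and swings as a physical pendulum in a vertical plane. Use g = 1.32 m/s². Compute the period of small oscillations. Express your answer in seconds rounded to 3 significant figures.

I_cm = mr² = 0.02446 kg·m². The pivot is at distance d = 0.0959 m from the centre of mass.
By the parallel-axis theorem, I = I_cm + md² = 0.02446 + 0.02446 = 0.04893 kg·m².
T = 2π√(I/(mgd)) = 2π√(0.04893/(2.66 × 1.32 × 0.0959)) = 2.40 s.

2.40 s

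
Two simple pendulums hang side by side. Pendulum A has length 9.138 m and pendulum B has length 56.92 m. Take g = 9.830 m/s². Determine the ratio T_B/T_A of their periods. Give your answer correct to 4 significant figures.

2.496

T ∝ √L, so T_B/T_A = √(L_B/L_A) = √(56.92/9.138) = 2.496.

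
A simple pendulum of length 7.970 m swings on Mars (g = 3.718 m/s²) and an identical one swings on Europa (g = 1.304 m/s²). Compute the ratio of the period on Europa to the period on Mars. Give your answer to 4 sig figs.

T ∝ 1/√g, so T₂/T₁ = √(g₁/g₂) = √(3.718/1.304) = 1.689.

1.689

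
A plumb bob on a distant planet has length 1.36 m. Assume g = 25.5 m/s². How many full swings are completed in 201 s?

138

T = 2π√(L/g) = 2π√(1.36/25.5) = 1.451 s.
Number of complete oscillations = ⌊201/1.451⌋ = ⌊138.5⌋ = 138.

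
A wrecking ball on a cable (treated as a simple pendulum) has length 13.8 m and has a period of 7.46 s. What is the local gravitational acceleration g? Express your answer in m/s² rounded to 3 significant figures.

From T = 2π√(L/g), g = 4π²L/T² = 4π² × 13.8/7.460² = 9.79 m/s².

9.79 m/s²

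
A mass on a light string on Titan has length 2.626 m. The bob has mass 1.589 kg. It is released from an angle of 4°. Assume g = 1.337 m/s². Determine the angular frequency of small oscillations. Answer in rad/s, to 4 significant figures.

0.7135 rad/s

ω = √(g/L) = √(1.337/2.626) = 0.7135 rad/s.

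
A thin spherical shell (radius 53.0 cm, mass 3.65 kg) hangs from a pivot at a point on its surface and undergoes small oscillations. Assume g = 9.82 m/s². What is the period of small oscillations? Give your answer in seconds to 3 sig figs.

1.88 s

I_cm = (2/3)mr² = 0.6835 kg·m². The pivot is at distance d = 0.530 m from the centre of mass.
By the parallel-axis theorem, I = I_cm + md² = 0.6835 + 1.025 = 1.709 kg·m².
T = 2π√(I/(mgd)) = 2π√(1.709/(3.65 × 9.82 × 0.530)) = 1.88 s.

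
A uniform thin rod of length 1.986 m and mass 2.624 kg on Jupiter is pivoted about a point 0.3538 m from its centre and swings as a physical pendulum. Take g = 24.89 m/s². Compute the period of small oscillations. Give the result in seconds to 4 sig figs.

For a physical pendulum T = 2π√(I/(mgd)), with d = 0.35380 m from pivot to centre of mass.
I_cm = mL²/12 = 2.624 × 1.986²/12 = 0.86246 kg·m²; I = I_cm + md² = 0.86246 + 2.624 × 0.35380² = 1.1909 kg·m².
T = 2π√(1.1909/(2.624 × 24.89 × 0.35380)) = 1.426 s.

1.426 s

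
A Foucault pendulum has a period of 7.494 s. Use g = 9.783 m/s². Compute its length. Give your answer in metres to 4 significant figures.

From T = 2π√(L/g), L = gT²/(4π²) = 9.783 × 7.4940²/(4π²) = 13.92 m.

13.92 m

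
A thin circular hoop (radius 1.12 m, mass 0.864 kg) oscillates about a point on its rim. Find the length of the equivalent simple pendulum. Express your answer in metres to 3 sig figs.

2.24 m

The equivalent simple-pendulum length is L_eq = I/(md), where I is about the pivot and d = 1.120 m.
I_cm = mR² = 1.084 kg·m², so I = I_cm + md² = 1.084 + 1.084 = 2.168 kg·m².
L_eq = 2.168/(0.864 × 1.120) = 2.24 m.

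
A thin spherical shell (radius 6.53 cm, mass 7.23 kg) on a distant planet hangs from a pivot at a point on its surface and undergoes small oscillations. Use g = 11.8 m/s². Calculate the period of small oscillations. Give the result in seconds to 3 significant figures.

0.603 s

I_cm = (2/3)mr² = 0.02055 kg·m². The pivot is at distance d = 0.0653 m from the centre of mass.
By the parallel-axis theorem, I = I_cm + md² = 0.02055 + 0.03083 = 0.05138 kg·m².
T = 2π√(I/(mgd)) = 2π√(0.05138/(7.23 × 11.8 × 0.0653)) = 0.603 s.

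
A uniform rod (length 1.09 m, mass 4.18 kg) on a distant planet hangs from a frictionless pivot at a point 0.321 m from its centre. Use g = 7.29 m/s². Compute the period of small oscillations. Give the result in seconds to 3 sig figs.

1.85 s

For a physical pendulum T = 2π√(I/(mgd)), with d = 0.3210 m from pivot to centre of mass.
I_cm = mL²/12 = 4.18 × 1.09²/12 = 0.4139 kg·m²; I = I_cm + md² = 0.4139 + 4.18 × 0.3210² = 0.8446 kg·m².
T = 2π√(0.8446/(4.18 × 7.29 × 0.3210)) = 1.85 s.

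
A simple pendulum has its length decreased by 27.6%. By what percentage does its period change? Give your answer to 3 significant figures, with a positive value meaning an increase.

T ∝ √L, so T'/T = √(0.7240) = 0.8509.
Percentage change in T = (0.8509 − 1) × 100% = -14.9%.

-14.9%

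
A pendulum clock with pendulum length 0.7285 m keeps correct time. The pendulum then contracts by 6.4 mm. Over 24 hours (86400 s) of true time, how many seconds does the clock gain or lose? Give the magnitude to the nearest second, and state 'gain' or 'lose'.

T ∝ √L, so T'/T = √(0.72210/0.7285) = 0.995598.
In 86400 s of true time the clock registers 86400/0.995598 = 86782.0 s, so it gains 382 s.

gain 382 s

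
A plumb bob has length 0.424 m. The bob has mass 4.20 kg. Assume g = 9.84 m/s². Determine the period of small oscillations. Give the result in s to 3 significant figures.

1.30 s

T = 2π√(L/g) = 2π√(0.424/9.84) = 2π × 0.2076 = 1.30 s.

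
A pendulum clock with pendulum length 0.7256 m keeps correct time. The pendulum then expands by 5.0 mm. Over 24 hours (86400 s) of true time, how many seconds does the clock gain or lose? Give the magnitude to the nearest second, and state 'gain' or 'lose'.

lose 296 s

T ∝ √L, so T'/T = √(0.73060/0.7256) = 1.00344.
In 86400 s of true time the clock registers 86400/1.00344 = 86103.8 s, so it loses 296 s.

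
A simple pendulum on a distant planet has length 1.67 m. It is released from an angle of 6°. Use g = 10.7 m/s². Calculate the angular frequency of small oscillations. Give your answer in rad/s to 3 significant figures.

2.53 rad/s

ω = √(g/L) = √(10.7/1.67) = 2.53 rad/s.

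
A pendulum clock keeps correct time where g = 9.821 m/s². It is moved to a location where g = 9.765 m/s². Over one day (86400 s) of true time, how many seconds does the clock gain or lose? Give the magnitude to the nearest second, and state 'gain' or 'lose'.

The clock's period scales as T ∝ 1/√g, so T'/T = √(9.821/9.765) = 1.00286.
In 86400 s of true time the clock registers 86400/1.00286 = 86153.3 s, so it loses 247 s.

lose 247 s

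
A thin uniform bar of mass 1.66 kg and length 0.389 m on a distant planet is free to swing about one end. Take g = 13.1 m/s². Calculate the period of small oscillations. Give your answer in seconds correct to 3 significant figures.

For a physical pendulum T = 2π√(I/(mgd)), with d = 0.1945 m from pivot to centre of mass.
I_cm = mL²/12 = 1.66 × 0.389²/12 = 0.02093 kg·m²; I = I_cm + md² = 0.02093 + 1.66 × 0.1945² = 0.08373 kg·m².
T = 2π√(0.08373/(1.66 × 13.1 × 0.1945)) = 0.884 s.

0.884 s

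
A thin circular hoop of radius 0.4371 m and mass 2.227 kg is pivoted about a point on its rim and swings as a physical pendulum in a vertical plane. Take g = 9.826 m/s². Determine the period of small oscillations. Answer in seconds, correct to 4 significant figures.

I_cm = mr² = 0.42548 kg·m². The pivot is at distance d = 0.4371 m from the centre of mass.
By the parallel-axis theorem, I = I_cm + md² = 0.42548 + 0.42548 = 0.85097 kg·m².
T = 2π√(I/(mgd)) = 2π√(0.85097/(2.227 × 9.826 × 0.4371)) = 1.874 s.

1.874 s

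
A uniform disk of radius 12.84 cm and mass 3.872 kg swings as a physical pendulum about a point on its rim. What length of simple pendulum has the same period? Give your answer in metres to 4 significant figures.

0.1926 m

The equivalent simple-pendulum length is L_eq = I/(md), where I is about the pivot and d = 0.12840 m.
I_cm = ½mR² = 0.031918 kg·m², so I = I_cm + md² = 0.031918 + 0.063836 = 0.095754 kg·m².
L_eq = 0.095754/(3.872 × 0.12840) = 0.1926 m.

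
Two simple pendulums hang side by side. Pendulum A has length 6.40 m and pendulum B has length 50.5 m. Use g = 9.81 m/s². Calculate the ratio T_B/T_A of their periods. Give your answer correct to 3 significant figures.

T ∝ √L, so T_B/T_A = √(L_B/L_A) = √(50.5/6.40) = 2.81.

2.81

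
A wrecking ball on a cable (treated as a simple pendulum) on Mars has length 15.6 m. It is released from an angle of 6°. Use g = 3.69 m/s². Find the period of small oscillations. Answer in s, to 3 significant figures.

12.9 s

T = 2π√(L/g) = 2π√(15.6/3.69) = 2π × 2.056 = 12.9 s.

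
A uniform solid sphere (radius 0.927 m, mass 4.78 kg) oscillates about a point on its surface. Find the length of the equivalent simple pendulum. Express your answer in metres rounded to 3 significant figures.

1.30 m

The equivalent simple-pendulum length is L_eq = I/(md), where I is about the pivot and d = 0.9270 m.
I_cm = (2/5)mR² = 1.643 kg·m², so I = I_cm + md² = 1.643 + 4.108 = 5.751 kg·m².
L_eq = 5.751/(4.78 × 0.9270) = 1.30 m.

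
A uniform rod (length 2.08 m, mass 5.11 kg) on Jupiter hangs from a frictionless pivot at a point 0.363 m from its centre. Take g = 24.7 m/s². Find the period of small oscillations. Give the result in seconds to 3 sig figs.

1.47 s

For a physical pendulum T = 2π√(I/(mgd)), with d = 0.3630 m from pivot to centre of mass.
I_cm = mL²/12 = 5.11 × 2.08²/12 = 1.842 kg·m²; I = I_cm + md² = 1.842 + 5.11 × 0.3630² = 2.516 kg·m².
T = 2π√(2.516/(5.11 × 24.7 × 0.3630)) = 1.47 s.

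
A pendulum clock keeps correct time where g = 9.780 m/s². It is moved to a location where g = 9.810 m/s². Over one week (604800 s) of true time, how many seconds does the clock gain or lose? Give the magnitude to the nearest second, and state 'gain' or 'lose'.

gain 927 s

The clock's period scales as T ∝ 1/√g, so T'/T = √(9.780/9.810) = 0.998470.
In 604800 s of true time the clock registers 604800/0.998470 = 605726.9 s, so it gains 927 s.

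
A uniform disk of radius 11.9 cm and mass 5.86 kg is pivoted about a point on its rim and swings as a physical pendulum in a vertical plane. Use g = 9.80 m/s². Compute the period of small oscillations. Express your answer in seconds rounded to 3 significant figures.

I_cm = ½mr² = 0.04149 kg·m². The pivot is at distance d = 0.119 m from the centre of mass.
By the parallel-axis theorem, I = I_cm + md² = 0.04149 + 0.08298 = 0.1245 kg·m².
T = 2π√(I/(mgd)) = 2π√(0.1245/(5.86 × 9.80 × 0.119)) = 0.848 s.

0.848 s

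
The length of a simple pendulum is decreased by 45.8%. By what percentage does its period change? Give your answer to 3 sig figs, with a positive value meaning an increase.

-26.4%

T ∝ √L, so T'/T = √(0.5420) = 0.7362.
Percentage change in T = (0.7362 − 1) × 100% = -26.4%.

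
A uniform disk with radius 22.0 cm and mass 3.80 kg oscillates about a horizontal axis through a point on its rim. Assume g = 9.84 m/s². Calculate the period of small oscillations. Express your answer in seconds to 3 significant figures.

I_cm = ½mr² = 0.09196 kg·m². The pivot is at distance d = 0.220 m from the centre of mass.
By the parallel-axis theorem, I = I_cm + md² = 0.09196 + 0.1839 = 0.2759 kg·m².
T = 2π√(I/(mgd)) = 2π√(0.2759/(3.80 × 9.84 × 0.220)) = 1.15 s.

1.15 s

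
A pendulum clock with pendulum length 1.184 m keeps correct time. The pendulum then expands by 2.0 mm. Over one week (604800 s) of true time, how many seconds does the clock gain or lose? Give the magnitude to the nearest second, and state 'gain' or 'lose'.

T ∝ √L, so T'/T = √(1.18600/1.184) = 1.00084.
In 604800 s of true time the clock registers 604800/1.00084 = 604289.8 s, so it loses 510 s.

lose 510 s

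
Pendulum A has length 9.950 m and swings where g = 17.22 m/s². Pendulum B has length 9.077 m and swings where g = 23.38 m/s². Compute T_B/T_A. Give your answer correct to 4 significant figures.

0.8197

T = 2π√(L/g), so T_B/T_A = √((L_B/g_B)/(L_A/g_A)) = √((9.077/23.38)/(9.950/17.22)) = 0.8197.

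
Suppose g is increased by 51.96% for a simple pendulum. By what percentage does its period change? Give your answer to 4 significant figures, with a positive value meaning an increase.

T ∝ 1/√g, so T'/T = 1/√(1.5196) = 0.81121.
Percentage change in T = (0.81121 − 1) × 100% = -18.88%.

-18.88%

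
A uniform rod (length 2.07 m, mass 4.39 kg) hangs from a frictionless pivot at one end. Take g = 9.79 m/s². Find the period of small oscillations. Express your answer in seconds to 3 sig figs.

For a physical pendulum T = 2π√(I/(mgd)), with d = 1.035 m from pivot to centre of mass.
I_cm = mL²/12 = 4.39 × 2.07²/12 = 1.568 kg·m²; I = I_cm + md² = 1.568 + 4.39 × 1.035² = 6.270 kg·m².
T = 2π√(6.270/(4.39 × 9.79 × 1.035)) = 2.36 s.

2.36 s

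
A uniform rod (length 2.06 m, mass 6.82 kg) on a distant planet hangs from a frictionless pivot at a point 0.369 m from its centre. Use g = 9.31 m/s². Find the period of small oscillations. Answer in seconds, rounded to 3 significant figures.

2.37 s

For a physical pendulum T = 2π√(I/(mgd)), with d = 0.3690 m from pivot to centre of mass.
I_cm = mL²/12 = 6.82 × 2.06²/12 = 2.412 kg·m²; I = I_cm + md² = 2.412 + 6.82 × 0.3690² = 3.340 kg·m².
T = 2π√(3.340/(6.82 × 9.31 × 0.3690)) = 2.37 s.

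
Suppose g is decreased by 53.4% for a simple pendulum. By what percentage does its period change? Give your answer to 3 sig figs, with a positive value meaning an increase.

T ∝ 1/√g, so T'/T = 1/√(0.4660) = 1.465.
Percentage change in T = (1.465 − 1) × 100% = 46.5%.

46.5%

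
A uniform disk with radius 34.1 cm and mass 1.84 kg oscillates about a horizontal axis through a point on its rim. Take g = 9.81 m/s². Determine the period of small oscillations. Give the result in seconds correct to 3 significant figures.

1.43 s

I_cm = ½mr² = 0.1070 kg·m². The pivot is at distance d = 0.341 m from the centre of mass.
By the parallel-axis theorem, I = I_cm + md² = 0.1070 + 0.2140 = 0.3209 kg·m².
T = 2π√(I/(mgd)) = 2π√(0.3209/(1.84 × 9.81 × 0.341)) = 1.43 s.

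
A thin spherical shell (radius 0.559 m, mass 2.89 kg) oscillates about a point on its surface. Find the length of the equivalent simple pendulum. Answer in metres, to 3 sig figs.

0.932 m

The equivalent simple-pendulum length is L_eq = I/(md), where I is about the pivot and d = 0.5590 m.
I_cm = (2/3)mR² = 0.6020 kg·m², so I = I_cm + md² = 0.6020 + 0.9031 = 1.505 kg·m².
L_eq = 1.505/(2.89 × 0.5590) = 0.932 m.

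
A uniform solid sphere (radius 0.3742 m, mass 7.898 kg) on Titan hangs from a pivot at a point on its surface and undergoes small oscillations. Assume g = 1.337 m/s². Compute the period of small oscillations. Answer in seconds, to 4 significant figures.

I_cm = (2/5)mr² = 0.44237 kg·m². The pivot is at distance d = 0.3742 m from the centre of mass.
By the parallel-axis theorem, I = I_cm + md² = 0.44237 + 1.1059 = 1.5483 kg·m².
T = 2π√(I/(mgd)) = 2π√(1.5483/(7.898 × 1.337 × 0.3742)) = 3.933 s.

3.933 s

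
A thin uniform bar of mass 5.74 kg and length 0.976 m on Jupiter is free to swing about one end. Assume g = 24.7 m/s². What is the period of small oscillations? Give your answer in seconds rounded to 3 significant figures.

For a physical pendulum T = 2π√(I/(mgd)), with d = 0.4880 m from pivot to centre of mass.
I_cm = mL²/12 = 5.74 × 0.976²/12 = 0.4556 kg·m²; I = I_cm + md² = 0.4556 + 5.74 × 0.4880² = 1.823 kg·m².
T = 2π√(1.823/(5.74 × 24.7 × 0.4880)) = 1.02 s.

1.02 s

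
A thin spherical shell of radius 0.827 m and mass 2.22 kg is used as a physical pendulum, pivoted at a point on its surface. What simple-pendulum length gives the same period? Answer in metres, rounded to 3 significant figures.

1.38 m

The equivalent simple-pendulum length is L_eq = I/(md), where I is about the pivot and d = 0.8270 m.
I_cm = (2/3)mR² = 1.012 kg·m², so I = I_cm + md² = 1.012 + 1.518 = 2.531 kg·m².
L_eq = 2.531/(2.22 × 0.8270) = 1.38 m.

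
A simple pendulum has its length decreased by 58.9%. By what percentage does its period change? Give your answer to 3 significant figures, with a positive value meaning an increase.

-35.9%

T ∝ √L, so T'/T = √(0.4110) = 0.6411.
Percentage change in T = (0.6411 − 1) × 100% = -35.9%.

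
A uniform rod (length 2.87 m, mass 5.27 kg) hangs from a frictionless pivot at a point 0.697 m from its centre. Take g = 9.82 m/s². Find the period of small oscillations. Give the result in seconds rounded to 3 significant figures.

2.60 s

For a physical pendulum T = 2π√(I/(mgd)), with d = 0.6970 m from pivot to centre of mass.
I_cm = mL²/12 = 5.27 × 2.87²/12 = 3.617 kg·m²; I = I_cm + md² = 3.617 + 5.27 × 0.6970² = 6.178 kg·m².
T = 2π√(6.178/(5.27 × 9.82 × 0.6970)) = 2.60 s.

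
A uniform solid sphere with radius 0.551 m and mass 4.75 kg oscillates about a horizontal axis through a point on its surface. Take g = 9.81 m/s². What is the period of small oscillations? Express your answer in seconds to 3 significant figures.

I_cm = (2/5)mr² = 0.5768 kg·m². The pivot is at distance d = 0.551 m from the centre of mass.
By the parallel-axis theorem, I = I_cm + md² = 0.5768 + 1.442 = 2.019 kg·m².
T = 2π√(I/(mgd)) = 2π√(2.019/(4.75 × 9.81 × 0.551)) = 1.76 s.

1.76 s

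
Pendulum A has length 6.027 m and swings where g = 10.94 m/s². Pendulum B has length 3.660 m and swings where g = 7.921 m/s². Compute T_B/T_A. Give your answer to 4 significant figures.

0.9158

T = 2π√(L/g), so T_B/T_A = √((L_B/g_B)/(L_A/g_A)) = √((3.660/7.921)/(6.027/10.94)) = 0.9158.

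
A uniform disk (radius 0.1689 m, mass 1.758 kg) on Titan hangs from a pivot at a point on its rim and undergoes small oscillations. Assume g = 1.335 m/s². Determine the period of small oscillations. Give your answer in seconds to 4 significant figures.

2.737 s

I_cm = ½mr² = 0.025075 kg·m². The pivot is at distance d = 0.1689 m from the centre of mass.
By the parallel-axis theorem, I = I_cm + md² = 0.025075 + 0.050151 = 0.075226 kg·m².
T = 2π√(I/(mgd)) = 2π√(0.075226/(1.758 × 1.335 × 0.1689)) = 2.737 s.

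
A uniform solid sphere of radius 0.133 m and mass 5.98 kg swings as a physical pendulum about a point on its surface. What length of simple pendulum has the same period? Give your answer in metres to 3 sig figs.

The equivalent simple-pendulum length is L_eq = I/(md), where I is about the pivot and d = 0.1330 m.
I_cm = (2/5)mR² = 0.04231 kg·m², so I = I_cm + md² = 0.04231 + 0.1058 = 0.1481 kg·m².
L_eq = 0.1481/(5.98 × 0.1330) = 0.186 m.

0.186 m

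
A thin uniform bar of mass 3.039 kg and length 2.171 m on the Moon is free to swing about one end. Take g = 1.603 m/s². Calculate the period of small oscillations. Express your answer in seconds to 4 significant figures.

5.970 s

For a physical pendulum T = 2π√(I/(mgd)), with d = 1.0855 m from pivot to centre of mass.
I_cm = mL²/12 = 3.039 × 2.171²/12 = 1.1936 kg·m²; I = I_cm + md² = 1.1936 + 3.039 × 1.0855² = 4.7745 kg·m².
T = 2π√(4.7745/(3.039 × 1.603 × 1.0855)) = 5.970 s.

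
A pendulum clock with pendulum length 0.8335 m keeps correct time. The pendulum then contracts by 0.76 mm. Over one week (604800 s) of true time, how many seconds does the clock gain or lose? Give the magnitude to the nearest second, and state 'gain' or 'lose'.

T ∝ √L, so T'/T = √(0.83274/0.8335) = 0.999544.
In 604800 s of true time the clock registers 604800/0.999544 = 605075.9 s, so it gains 276 s.

gain 276 s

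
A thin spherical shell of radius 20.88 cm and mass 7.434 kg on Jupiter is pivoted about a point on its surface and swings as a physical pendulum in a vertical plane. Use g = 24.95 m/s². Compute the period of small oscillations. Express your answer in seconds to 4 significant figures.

I_cm = (2/3)mr² = 0.21607 kg·m². The pivot is at distance d = 0.2088 m from the centre of mass.
By the parallel-axis theorem, I = I_cm + md² = 0.21607 + 0.32410 = 0.54017 kg·m².
T = 2π√(I/(mgd)) = 2π√(0.54017/(7.434 × 24.95 × 0.2088)) = 0.7421 s.

0.7421 s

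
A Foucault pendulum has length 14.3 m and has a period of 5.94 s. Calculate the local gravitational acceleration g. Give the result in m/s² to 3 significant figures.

From T = 2π√(L/g), g = 4π²L/T² = 4π² × 14.3/5.940² = 16.0 m/s².

16.0 m/s²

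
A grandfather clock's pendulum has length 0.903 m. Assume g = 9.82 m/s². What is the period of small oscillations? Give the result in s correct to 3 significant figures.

1.91 s

T = 2π√(L/g) = 2π√(0.903/9.82) = 2π × 0.3032 = 1.91 s.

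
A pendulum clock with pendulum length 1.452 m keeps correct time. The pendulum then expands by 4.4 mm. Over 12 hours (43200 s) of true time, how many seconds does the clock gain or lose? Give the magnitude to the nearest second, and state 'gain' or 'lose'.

T ∝ √L, so T'/T = √(1.45640/1.452) = 1.00151.
In 43200 s of true time the clock registers 43200/1.00151 = 43134.7 s, so it loses 65 s.

lose 65 s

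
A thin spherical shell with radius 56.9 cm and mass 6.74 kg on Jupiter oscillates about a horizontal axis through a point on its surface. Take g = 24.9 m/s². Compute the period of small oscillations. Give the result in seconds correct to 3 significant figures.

I_cm = (2/3)mr² = 1.455 kg·m². The pivot is at distance d = 0.569 m from the centre of mass.
By the parallel-axis theorem, I = I_cm + md² = 1.455 + 2.182 = 3.637 kg·m².
T = 2π√(I/(mgd)) = 2π√(3.637/(6.74 × 24.9 × 0.569)) = 1.23 s.

1.23 s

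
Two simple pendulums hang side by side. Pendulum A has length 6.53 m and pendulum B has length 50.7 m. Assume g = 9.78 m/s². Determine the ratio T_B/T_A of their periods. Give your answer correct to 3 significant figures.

T ∝ √L, so T_B/T_A = √(L_B/L_A) = √(50.7/6.53) = 2.79.

2.79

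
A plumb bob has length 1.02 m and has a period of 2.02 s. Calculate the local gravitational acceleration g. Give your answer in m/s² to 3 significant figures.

9.87 m/s²

From T = 2π√(L/g), g = 4π²L/T² = 4π² × 1.02/2.020² = 9.87 m/s².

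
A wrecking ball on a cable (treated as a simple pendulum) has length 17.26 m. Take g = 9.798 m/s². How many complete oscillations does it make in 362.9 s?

T = 2π√(L/g) = 2π√(17.26/9.798) = 8.3393 s.
Number of complete oscillations = ⌊362.9/8.3393⌋ = ⌊43.517⌋ = 43.

43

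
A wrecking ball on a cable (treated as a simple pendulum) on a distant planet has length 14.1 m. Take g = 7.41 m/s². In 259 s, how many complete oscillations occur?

T = 2π√(L/g) = 2π√(14.1/7.41) = 8.667 s.
Number of complete oscillations = ⌊259/8.667⌋ = ⌊29.88⌋ = 29.

29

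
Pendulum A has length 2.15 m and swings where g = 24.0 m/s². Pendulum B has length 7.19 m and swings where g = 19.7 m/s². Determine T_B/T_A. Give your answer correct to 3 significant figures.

2.02

T = 2π√(L/g), so T_B/T_A = √((L_B/g_B)/(L_A/g_A)) = √((7.19/19.7)/(2.15/24.0)) = 2.02.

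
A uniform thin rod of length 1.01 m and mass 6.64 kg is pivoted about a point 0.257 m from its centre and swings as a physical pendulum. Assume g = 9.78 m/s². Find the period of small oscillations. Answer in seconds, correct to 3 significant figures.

For a physical pendulum T = 2π√(I/(mgd)), with d = 0.2570 m from pivot to centre of mass.
I_cm = mL²/12 = 6.64 × 1.01²/12 = 0.5645 kg·m²; I = I_cm + md² = 0.5645 + 6.64 × 0.2570² = 1.003 kg·m².
T = 2π√(1.003/(6.64 × 9.78 × 0.2570)) = 1.54 s.

1.54 s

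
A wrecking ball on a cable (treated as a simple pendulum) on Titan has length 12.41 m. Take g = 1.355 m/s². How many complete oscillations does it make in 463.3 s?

T = 2π√(L/g) = 2π√(12.41/1.355) = 19.015 s.
Number of complete oscillations = ⌊463.3/19.015⌋ = ⌊24.365⌋ = 24.

24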